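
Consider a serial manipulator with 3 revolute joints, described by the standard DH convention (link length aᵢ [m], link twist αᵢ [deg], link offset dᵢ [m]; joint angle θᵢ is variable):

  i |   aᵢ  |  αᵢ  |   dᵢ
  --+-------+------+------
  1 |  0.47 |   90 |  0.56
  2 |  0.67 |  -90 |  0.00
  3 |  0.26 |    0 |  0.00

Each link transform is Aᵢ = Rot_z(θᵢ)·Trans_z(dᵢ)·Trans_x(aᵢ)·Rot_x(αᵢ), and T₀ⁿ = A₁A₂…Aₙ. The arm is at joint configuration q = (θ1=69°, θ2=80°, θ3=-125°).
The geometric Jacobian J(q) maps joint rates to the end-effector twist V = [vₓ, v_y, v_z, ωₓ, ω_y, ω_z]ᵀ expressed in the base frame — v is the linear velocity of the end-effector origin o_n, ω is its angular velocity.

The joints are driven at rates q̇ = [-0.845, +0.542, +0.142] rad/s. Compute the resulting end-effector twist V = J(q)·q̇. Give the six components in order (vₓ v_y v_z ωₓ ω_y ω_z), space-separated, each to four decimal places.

0.2996 -0.6000 0.0788 0.4559 -0.3248 -0.8203

o_n = [0.3997, 0.4469, 1.0730]
J₁: ẑ×o_n = [-0.4469, 0.3997, 0.0000], ω = ẑ
J2: z=[0.9336, -0.3584, 0.0000] o=[0.1684, 0.4388, 0.5600] → [-0.1838, -0.4789, 0.0904, 0.9336, -0.3584, 0.0000]
J3: z=[-0.3529, -0.9194, 0.1736] o=[0.2101, 0.5474, 1.2198] → [0.1525, -0.0189, 0.2097, -0.3529, -0.9194, 0.1736]
V = J·q̇ = [0.2996, -0.6000, 0.0788, 0.4559, -0.3248, -0.8203]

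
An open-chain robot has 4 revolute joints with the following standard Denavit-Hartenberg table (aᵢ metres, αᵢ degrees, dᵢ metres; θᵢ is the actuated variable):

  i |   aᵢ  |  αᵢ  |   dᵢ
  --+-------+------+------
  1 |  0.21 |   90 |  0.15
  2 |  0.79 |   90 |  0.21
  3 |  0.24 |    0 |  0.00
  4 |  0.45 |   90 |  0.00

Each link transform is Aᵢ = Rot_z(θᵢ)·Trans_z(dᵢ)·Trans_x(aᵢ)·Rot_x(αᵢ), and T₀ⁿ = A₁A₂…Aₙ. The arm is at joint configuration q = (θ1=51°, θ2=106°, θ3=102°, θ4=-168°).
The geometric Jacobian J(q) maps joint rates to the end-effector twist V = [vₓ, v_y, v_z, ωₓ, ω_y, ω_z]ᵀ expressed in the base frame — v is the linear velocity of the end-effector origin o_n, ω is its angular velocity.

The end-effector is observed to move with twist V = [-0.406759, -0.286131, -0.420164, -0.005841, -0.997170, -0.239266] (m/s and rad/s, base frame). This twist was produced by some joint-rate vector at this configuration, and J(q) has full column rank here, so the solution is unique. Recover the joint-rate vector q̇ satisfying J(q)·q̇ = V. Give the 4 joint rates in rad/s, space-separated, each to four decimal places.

o_n = [-0.0018, -0.0557, 1.0374]
J₁: ẑ×o_n = [0.0557, -0.0018, 0.0000], ω = ẑ
J2: z=[0.7771, -0.6293, 0.0000] o=[0.1322, 0.1632, 0.1500] → [-0.5584, -0.6896, -0.2544, 0.7771, -0.6293, 0.0000]
J3: z=[0.6049, 0.7470, 0.2756] o=[0.1583, -0.1382, 0.9094] → [0.0729, -0.1216, 0.1695, 0.6049, 0.7470, 0.2756]
J4: z=[0.6049, 0.7470, 0.2756] o=[0.3494, -0.2752, 0.8614] → [0.0709, -0.2032, 0.3952, 0.6049, 0.7470, 0.2756]
q̇ = J⁺·V = [-0.0160, 0.6230, -0.2590, -0.5510]

-0.0160 0.6230 -0.2590 -0.5510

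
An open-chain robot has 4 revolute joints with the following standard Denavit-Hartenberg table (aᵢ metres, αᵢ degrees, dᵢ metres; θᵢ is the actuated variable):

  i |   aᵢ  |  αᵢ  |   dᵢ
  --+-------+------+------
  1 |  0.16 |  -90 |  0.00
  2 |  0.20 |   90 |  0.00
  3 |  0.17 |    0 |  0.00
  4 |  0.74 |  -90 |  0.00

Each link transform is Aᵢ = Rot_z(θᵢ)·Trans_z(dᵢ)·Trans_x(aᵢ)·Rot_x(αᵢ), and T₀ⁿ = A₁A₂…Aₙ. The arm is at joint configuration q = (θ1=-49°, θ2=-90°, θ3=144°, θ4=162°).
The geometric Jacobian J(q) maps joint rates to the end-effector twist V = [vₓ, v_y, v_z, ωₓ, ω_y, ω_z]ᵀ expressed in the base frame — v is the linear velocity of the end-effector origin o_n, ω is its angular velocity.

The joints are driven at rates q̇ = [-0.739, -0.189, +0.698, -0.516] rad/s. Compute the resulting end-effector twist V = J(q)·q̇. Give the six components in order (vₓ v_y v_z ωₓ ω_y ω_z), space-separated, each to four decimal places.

-0.4054 0.2605 0.0392 -0.2620 0.0134 -0.7390

o_n = [-0.2714, -0.4480, 0.4974]
J₁: ẑ×o_n = [0.4480, -0.2714, 0.0000], ω = ẑ
J2: z=[0.7547, 0.6561, 0.0000] o=[0.1050, -0.1208, 0.0000] → [0.3263, -0.3754, 0.0000, 0.7547, 0.6561, 0.0000]
J3: z=[-0.6561, 0.7547, 0.0000] o=[0.1050, -0.1208, 0.2000] → [0.2245, 0.1951, 0.4987, -0.6561, 0.7547, 0.0000]
J4: z=[-0.6561, 0.7547, 0.0000] o=[0.1804, -0.0552, 0.0625] → [0.3283, 0.2854, 0.5987, -0.6561, 0.7547, 0.0000]
V = J·q̇ = [-0.4054, 0.2605, 0.0392, -0.2620, 0.0134, -0.7390]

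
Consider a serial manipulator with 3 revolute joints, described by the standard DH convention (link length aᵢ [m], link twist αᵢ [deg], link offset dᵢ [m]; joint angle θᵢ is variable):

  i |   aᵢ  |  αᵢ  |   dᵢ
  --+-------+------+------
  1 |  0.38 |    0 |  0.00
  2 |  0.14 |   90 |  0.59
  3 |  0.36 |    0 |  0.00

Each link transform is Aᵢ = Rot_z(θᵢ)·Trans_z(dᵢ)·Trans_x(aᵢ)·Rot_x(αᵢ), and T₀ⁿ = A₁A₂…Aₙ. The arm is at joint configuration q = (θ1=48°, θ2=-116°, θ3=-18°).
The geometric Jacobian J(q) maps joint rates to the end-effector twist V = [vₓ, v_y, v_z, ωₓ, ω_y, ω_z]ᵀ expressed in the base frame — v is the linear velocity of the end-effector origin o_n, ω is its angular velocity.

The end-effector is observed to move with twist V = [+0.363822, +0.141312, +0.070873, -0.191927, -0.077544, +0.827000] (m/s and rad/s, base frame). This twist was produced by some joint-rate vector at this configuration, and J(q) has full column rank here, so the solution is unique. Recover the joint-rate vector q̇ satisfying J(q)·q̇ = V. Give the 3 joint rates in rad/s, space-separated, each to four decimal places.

o_n = [0.4350, -0.1649, 0.4788]
J₁: ẑ×o_n = [0.1649, 0.4350, -0.0000], ω = ẑ
J2: z=[0.0000, 0.0000, 1.0000] o=[0.2543, 0.2824, 0.0000] → [0.4473, 0.1807, -0.0000, 0.0000, 0.0000, 1.0000]
J3: z=[-0.9272, -0.3746, 0.0000] o=[0.3067, 0.1526, 0.5900] → [0.0417, -0.1031, 0.3424, -0.9272, -0.3746, 0.0000]
q̇ = J⁺·V = [0.0520, 0.7750, 0.2070]

0.0520 0.7750 0.2070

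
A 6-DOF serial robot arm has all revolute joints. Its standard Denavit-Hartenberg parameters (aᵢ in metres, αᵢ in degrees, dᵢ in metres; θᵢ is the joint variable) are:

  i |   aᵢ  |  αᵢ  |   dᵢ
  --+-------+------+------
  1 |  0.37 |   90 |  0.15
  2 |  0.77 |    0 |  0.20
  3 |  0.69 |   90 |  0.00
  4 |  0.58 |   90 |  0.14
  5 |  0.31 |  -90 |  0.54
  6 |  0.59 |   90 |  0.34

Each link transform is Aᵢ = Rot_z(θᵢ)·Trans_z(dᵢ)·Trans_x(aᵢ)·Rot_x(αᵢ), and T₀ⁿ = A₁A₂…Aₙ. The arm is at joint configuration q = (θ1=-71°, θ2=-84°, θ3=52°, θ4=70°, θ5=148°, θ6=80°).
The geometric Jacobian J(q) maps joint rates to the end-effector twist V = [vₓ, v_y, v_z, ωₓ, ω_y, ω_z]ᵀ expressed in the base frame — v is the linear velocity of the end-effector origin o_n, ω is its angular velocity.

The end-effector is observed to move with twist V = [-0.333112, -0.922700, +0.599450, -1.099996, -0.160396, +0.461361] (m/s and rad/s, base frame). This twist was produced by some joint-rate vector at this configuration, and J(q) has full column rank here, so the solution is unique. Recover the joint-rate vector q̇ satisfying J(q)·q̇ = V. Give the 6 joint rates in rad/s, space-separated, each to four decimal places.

-0.3430 0.4690 0.7580 -0.0410 -0.5190 0.6270

o_n = [0.0723, -1.0118, -1.0296]
J₁: ẑ×o_n = [1.0118, 0.0723, -0.0000], ω = ẑ
J2: z=[-0.9455, -0.3256, 0.0000] o=[0.1205, -0.3498, 0.1500] → [0.3840, -1.1154, 0.6102, -0.9455, -0.3256, 0.0000]
J3: z=[-0.9455, -0.3256, 0.0000] o=[-0.0424, -0.4911, -0.6158] → [0.1347, -0.3913, 0.5298, -0.9455, -0.3256, 0.0000]
J4: z=[-0.1725, 0.5010, -0.8480] o=[0.1481, -1.0443, -0.9814] → [0.0034, 0.0559, 0.0324, -0.1725, 0.5010, -0.8480]
J5: z=[0.5828, -0.6421, -0.4980] o=[-0.3366, -1.3107, -1.2053] → [0.0360, -0.3060, 0.4368, 0.5828, -0.6421, -0.4980]
J6: z=[0.5671, -0.1175, 0.8152] o=[0.1585, -1.4226, -1.5658] → [-0.3979, -0.3744, 0.2228, 0.5671, -0.1175, 0.8152]
q̇ = J⁺·V = [-0.3430, 0.4690, 0.7580, -0.0410, -0.5190, 0.6270]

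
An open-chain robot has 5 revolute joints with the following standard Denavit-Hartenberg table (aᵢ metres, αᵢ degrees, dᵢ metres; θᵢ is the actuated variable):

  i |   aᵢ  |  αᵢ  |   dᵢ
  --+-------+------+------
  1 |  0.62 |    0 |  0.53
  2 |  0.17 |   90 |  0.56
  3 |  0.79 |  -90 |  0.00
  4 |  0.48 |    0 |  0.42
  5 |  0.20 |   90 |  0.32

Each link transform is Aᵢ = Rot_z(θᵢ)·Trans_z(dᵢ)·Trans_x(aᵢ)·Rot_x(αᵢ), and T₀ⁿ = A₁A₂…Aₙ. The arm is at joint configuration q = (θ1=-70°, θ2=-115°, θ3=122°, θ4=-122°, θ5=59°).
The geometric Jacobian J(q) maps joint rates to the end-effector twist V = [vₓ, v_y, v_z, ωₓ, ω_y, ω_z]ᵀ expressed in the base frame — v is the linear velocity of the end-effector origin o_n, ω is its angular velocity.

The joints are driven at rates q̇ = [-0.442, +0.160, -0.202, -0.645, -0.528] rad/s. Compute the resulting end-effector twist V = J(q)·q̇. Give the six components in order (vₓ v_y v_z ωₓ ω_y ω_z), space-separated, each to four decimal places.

-0.3945 -0.3630 -0.2061 -1.0086 -0.1145 0.3396

o_n = [1.0496, -0.0684, 1.2291]
J₁: ẑ×o_n = [0.0684, 1.0496, -0.0000], ω = ẑ
J2: z=[0.0000, 0.0000, 1.0000] o=[0.2121, -0.5826, 0.5300] → [-0.5142, 0.8375, 0.0000, 0.0000, 0.0000, 1.0000]
J3: z=[0.0872, 0.9962, 0.0000] o=[0.0427, -0.5678, 1.0900] → [0.1386, -0.0121, -0.9595, 0.0872, 0.9962, 0.0000]
J4: z=[0.8448, -0.0739, -0.5299] o=[0.4597, -0.6043, 1.7600] → [0.3232, 0.1359, 0.4963, 0.8448, -0.0739, -0.5299]
J5: z=[0.8448, -0.0739, -0.5299] o=[0.7158, -0.2181, 1.3217] → [0.0862, -0.0987, 0.1511, 0.8448, -0.0739, -0.5299]
V = J·q̇ = [-0.3945, -0.3630, -0.2061, -1.0086, -0.1145, 0.3396]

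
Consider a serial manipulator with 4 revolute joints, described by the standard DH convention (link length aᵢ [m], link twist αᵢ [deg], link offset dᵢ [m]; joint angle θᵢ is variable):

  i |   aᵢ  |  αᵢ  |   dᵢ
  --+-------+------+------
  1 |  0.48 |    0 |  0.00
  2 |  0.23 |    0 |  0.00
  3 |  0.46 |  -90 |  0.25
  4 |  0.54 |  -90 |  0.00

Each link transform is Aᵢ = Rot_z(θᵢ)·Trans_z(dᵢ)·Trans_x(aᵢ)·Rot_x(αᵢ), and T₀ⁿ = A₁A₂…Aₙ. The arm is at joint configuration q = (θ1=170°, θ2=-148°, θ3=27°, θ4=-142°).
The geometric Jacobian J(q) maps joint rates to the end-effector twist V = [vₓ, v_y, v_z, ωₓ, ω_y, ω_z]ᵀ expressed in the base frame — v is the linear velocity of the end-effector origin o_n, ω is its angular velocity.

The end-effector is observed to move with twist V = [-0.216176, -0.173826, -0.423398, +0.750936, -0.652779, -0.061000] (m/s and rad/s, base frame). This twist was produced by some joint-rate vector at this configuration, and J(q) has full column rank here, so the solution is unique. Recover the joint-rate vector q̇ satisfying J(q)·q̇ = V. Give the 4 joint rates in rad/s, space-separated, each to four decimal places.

o_n = [-0.2368, 0.1955, 0.5825]
J₁: ẑ×o_n = [-0.1955, -0.2368, 0.0000], ω = ẑ
J2: z=[0.0000, 0.0000, 1.0000] o=[-0.4727, 0.0834, 0.0000] → [-0.1122, 0.2359, 0.0000, 0.0000, 0.0000, 1.0000]
J3: z=[0.0000, 0.0000, 1.0000] o=[-0.2595, 0.1695, 0.0000] → [-0.0260, 0.0226, 0.0000, 0.0000, 0.0000, 1.0000]
J4: z=[-0.7547, 0.6561, 0.0000] o=[0.0423, 0.5167, 0.2500] → [0.2181, 0.2509, 0.4255, -0.7547, 0.6561, 0.0000]
q̇ = J⁺·V = [-0.1110, 0.2270, -0.1770, -0.9950]

-0.1110 0.2270 -0.1770 -0.9950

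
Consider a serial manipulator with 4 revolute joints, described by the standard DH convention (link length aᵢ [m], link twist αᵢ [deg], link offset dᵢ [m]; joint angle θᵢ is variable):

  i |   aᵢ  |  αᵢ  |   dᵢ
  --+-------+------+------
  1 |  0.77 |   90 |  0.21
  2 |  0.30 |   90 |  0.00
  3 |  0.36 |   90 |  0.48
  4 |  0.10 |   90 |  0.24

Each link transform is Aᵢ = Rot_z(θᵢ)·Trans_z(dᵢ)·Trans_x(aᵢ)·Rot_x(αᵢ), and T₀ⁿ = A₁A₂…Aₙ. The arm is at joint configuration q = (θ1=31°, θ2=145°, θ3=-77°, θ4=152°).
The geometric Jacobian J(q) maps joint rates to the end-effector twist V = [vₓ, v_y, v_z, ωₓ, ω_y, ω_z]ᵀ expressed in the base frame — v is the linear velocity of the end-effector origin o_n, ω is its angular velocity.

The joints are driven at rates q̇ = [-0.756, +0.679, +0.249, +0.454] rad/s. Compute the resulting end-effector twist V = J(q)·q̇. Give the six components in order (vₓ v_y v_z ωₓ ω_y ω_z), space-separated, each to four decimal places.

o_n = [0.6656, 0.7718, 0.7146]
J₁: ẑ×o_n = [-0.7718, 0.6656, 0.0000], ω = ẑ
J2: z=[0.5150, -0.8572, 0.0000] o=[0.6600, 0.3966, 0.2100] → [-0.4326, -0.2599, 0.1980, 0.5150, -0.8572, 0.0000]
J3: z=[0.4917, 0.2954, 0.8192] o=[0.4494, 0.2700, 0.3821] → [-0.3128, 0.0136, 0.1828, 0.4917, 0.2954, 0.8192]
J4: z=[0.5683, 0.6039, -0.5589] o=[0.4478, 0.6783, 0.8217] → [-0.0124, -0.0608, -0.0784, 0.5683, 0.6039, -0.5589]
V = J·q̇ = [0.2062, -0.7039, 0.1444, 0.7301, -0.2343, -0.8058]

0.2062 -0.7039 0.1444 0.7301 -0.2343 -0.8058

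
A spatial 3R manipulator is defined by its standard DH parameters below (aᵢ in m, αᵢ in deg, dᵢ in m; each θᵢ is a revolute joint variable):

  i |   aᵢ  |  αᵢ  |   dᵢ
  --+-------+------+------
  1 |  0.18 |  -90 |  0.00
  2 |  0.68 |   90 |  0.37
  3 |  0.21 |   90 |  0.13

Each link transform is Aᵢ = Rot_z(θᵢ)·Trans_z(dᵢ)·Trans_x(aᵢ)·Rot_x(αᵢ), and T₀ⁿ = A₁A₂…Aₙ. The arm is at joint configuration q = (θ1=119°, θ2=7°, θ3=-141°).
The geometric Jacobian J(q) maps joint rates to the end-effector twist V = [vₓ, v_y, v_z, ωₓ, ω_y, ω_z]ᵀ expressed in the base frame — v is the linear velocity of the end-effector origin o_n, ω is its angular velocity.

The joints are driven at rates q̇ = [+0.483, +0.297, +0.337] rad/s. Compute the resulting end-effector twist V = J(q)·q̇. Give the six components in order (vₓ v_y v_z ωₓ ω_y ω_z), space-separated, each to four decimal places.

-0.2266 -0.1840 -0.1625 -0.2797 -0.1081 0.8175

o_n = [-0.5517, 0.5046, 0.0660]
J₁: ẑ×o_n = [-0.5046, -0.5517, 0.0000], ω = ẑ
J2: z=[-0.8746, -0.4848, 0.0000] o=[-0.0873, 0.1574, 0.0000] → [-0.0320, 0.0578, -0.5288, -0.8746, -0.4848, 0.0000]
J3: z=[-0.0591, 0.1066, 0.9925] o=[-0.7381, 0.5684, -0.0829] → [0.0791, 0.1938, -0.0161, -0.0591, 0.1066, 0.9925]
V = J·q̇ = [-0.2266, -0.1840, -0.1625, -0.2797, -0.1081, 0.8175]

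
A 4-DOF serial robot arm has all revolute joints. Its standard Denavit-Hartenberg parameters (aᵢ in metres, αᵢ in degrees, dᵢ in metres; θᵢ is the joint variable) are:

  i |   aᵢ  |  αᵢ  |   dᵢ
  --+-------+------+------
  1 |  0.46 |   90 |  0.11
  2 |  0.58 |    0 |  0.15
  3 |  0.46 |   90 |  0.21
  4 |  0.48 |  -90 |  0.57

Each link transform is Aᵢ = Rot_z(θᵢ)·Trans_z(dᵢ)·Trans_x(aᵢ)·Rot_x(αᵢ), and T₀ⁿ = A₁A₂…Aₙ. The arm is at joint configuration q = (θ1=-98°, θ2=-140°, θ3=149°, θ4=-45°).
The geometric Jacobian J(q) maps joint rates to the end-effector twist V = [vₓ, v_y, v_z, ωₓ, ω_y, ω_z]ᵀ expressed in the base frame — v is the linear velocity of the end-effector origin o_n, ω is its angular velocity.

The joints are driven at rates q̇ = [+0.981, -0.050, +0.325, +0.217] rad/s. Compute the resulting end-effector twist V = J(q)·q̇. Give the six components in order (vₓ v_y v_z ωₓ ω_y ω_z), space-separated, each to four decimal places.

0.7689 -0.3047 0.2754 -0.2770 0.0047 0.7667

o_n = [-0.1449, -0.8829, -0.7007]
J₁: ẑ×o_n = [0.8829, -0.1449, 0.0000], ω = ẑ
J2: z=[-0.9903, 0.1392, 0.0000] o=[-0.0640, -0.4555, 0.1100] → [-0.1128, -0.8029, 0.4344, -0.9903, 0.1392, 0.0000]
J3: z=[-0.9903, 0.1392, 0.0000] o=[-0.1507, 0.0053, -0.2628] → [-0.0609, -0.4337, 0.8787, -0.9903, 0.1392, 0.0000]
J4: z=[-0.0218, -0.1549, -0.9877] o=[-0.4219, -0.4154, -0.1909] → [-0.3828, -0.2847, 0.0531, -0.0218, -0.1549, -0.9877]
V = J·q̇ = [0.7689, -0.3047, 0.2754, -0.2770, 0.0047, 0.7667]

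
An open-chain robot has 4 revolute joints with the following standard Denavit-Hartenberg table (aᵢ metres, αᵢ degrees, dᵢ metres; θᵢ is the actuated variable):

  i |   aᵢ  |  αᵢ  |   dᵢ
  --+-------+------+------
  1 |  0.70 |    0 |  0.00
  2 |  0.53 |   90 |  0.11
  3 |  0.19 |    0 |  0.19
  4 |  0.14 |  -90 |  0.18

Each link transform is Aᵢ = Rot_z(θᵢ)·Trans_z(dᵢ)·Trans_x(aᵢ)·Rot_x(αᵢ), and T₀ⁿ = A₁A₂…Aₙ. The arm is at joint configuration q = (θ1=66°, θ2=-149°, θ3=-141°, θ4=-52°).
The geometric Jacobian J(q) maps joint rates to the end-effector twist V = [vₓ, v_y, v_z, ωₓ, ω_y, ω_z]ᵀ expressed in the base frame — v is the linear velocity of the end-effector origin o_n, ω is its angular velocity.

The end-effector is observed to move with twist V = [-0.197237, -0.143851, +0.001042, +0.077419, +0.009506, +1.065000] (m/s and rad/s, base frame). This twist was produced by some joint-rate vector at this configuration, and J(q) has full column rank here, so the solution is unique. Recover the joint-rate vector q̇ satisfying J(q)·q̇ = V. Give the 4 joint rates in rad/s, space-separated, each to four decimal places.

0.7920 0.2730 0.0650 -0.1430

o_n = [-0.0526, 0.3503, 0.0219]
J₁: ẑ×o_n = [-0.3503, -0.0526, 0.0000], ω = ẑ
J2: z=[0.0000, 0.0000, 1.0000] o=[0.2847, 0.6395, 0.0000] → [0.2892, -0.3373, 0.0000, 0.0000, 0.0000, 1.0000]
J3: z=[-0.9925, -0.1219, 0.0000] o=[0.3493, 0.1134, 0.1100] → [0.0107, -0.0874, -0.2841, -0.9925, -0.1219, 0.0000]
J4: z=[-0.9925, -0.1219, 0.0000] o=[0.1427, 0.2368, -0.0096] → [-0.0038, 0.0313, -0.1364, -0.9925, -0.1219, 0.0000]
q̇ = J⁺·V = [0.7920, 0.2730, 0.0650, -0.1430]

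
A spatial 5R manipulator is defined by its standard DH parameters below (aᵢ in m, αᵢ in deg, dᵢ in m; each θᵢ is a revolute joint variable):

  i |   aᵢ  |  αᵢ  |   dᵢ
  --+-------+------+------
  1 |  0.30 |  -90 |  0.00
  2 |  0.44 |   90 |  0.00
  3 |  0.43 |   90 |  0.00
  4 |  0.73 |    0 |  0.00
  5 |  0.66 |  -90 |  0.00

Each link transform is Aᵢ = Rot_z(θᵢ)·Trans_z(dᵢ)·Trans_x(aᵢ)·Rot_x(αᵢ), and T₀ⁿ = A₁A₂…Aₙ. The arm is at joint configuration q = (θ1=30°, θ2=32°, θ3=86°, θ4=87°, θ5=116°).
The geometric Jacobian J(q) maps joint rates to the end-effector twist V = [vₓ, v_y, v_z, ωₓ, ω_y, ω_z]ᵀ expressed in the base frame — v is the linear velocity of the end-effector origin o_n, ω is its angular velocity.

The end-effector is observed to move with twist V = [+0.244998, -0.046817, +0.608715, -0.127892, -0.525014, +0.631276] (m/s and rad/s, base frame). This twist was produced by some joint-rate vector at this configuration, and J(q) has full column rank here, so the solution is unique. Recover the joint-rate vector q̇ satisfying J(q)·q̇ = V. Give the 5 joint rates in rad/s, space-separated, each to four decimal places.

-0.1550 -0.4420 0.4690 -0.2370 -0.4980

o_n = [0.8615, 0.3369, 0.1715]
J₁: ẑ×o_n = [-0.3369, 0.8615, 0.0000], ω = ẑ
J2: z=[-0.5000, 0.8660, 0.0000] o=[0.2598, 0.1500, 0.0000] → [0.1485, 0.0858, -0.6146, -0.5000, 0.8660, 0.0000]
J3: z=[0.4589, 0.2650, 0.8480] o=[0.5830, 0.3366, -0.2332] → [0.1069, 0.0505, -0.0737, 0.4589, 0.2650, 0.8480]
J4: z=[0.7675, 0.3626, -0.5286] o=[0.3905, 0.7208, -0.2491] → [-0.0504, -0.5718, -0.4654, 0.7675, 0.3626, -0.5286]
J5: z=[0.7675, 0.3626, -0.5286] o=[0.7080, 0.9481, 0.3678] → [-0.3942, 0.0694, -0.5248, 0.7675, 0.3626, -0.5286]
q̇ = J⁺·V = [-0.1550, -0.4420, 0.4690, -0.2370, -0.4980]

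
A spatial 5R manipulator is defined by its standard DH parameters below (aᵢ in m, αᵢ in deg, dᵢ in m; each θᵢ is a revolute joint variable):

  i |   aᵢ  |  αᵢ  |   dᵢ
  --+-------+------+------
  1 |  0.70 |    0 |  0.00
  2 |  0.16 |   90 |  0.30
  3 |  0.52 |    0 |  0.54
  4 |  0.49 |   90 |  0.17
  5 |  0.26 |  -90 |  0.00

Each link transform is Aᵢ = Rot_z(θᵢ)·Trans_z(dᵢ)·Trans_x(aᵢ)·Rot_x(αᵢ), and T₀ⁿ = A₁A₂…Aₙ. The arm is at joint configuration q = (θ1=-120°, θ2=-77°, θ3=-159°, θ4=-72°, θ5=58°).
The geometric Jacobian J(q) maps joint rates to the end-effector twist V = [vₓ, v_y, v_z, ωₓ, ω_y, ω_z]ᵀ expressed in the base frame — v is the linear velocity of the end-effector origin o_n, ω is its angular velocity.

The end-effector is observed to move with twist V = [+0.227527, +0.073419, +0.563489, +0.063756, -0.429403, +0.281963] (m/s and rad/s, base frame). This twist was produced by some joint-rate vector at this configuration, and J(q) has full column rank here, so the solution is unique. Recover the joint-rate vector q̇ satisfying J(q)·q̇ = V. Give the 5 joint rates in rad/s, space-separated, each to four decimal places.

o_n = [0.6111, 0.0730, 0.6015]
J₁: ẑ×o_n = [-0.0730, 0.6111, 0.0000], ω = ẑ
J2: z=[0.0000, 0.0000, 1.0000] o=[-0.3500, -0.6062, 0.0000] → [-0.6792, 0.9611, 0.0000, 0.0000, 0.0000, 1.0000]
J3: z=[0.2924, 0.9563, 0.0000] o=[-0.5030, -0.5594, 0.3000] → [0.2883, -0.0882, -0.8805, 0.2924, 0.9563, 0.0000]
J4: z=[0.2924, 0.9563, 0.0000] o=[0.1191, -0.1850, 0.1136] → [0.4666, -0.1426, -0.3951, 0.2924, 0.9563, 0.0000]
J5: z=[-0.7432, 0.2272, 0.6293] o=[0.4637, -0.1126, 0.4945] → [-0.0924, 0.1723, -0.1714, -0.7432, 0.2272, 0.6293]
q̇ = J⁺·V = [0.9030, -0.4700, -0.7570, 0.3650, -0.2400]

0.9030 -0.4700 -0.7570 0.3650 -0.2400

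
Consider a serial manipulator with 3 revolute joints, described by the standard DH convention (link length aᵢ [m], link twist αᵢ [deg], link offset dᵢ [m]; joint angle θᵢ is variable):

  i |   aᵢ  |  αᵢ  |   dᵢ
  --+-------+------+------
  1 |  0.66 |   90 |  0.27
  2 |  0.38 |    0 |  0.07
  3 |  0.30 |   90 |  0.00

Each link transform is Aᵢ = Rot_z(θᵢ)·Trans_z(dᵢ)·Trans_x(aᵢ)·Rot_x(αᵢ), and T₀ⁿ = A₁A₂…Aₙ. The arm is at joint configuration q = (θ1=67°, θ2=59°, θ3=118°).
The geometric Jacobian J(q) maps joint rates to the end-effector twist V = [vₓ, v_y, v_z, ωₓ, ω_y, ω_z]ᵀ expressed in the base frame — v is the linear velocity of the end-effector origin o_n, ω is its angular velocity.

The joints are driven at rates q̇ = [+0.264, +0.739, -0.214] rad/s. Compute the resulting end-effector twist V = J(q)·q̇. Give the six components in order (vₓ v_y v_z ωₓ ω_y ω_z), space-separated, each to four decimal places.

-0.2252 -0.1548 -0.0127 0.4833 -0.2051 0.2640

o_n = [0.2817, 0.4846, 0.6114]
J₁: ẑ×o_n = [-0.4846, 0.2817, 0.0000], ω = ẑ
J2: z=[0.9205, -0.3907, 0.0000] o=[0.2579, 0.6075, 0.2700] → [-0.1334, -0.3143, -0.1039, 0.9205, -0.3907, 0.0000]
J3: z=[0.9205, -0.3907, 0.0000] o=[0.3988, 0.7603, 0.5957] → [-0.0061, -0.0145, -0.2996, 0.9205, -0.3907, 0.0000]
V = J·q̇ = [-0.2252, -0.1548, -0.0127, 0.4833, -0.2051, 0.2640]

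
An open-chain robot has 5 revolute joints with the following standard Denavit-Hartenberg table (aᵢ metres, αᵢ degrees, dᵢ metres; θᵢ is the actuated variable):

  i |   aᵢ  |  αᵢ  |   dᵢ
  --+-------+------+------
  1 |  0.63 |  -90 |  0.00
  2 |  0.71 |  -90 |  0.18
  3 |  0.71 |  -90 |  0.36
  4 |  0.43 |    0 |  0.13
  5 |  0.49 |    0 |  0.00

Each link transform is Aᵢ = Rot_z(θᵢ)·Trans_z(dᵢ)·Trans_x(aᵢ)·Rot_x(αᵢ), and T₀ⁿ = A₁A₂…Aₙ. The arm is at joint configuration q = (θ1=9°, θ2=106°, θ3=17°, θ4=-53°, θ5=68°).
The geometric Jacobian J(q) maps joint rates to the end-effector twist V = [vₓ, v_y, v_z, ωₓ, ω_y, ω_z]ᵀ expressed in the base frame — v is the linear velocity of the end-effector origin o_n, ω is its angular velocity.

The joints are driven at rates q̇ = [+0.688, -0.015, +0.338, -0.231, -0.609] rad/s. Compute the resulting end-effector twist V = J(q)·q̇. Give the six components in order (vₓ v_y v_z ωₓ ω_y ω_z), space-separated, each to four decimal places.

0.0093 -0.8066 0.2616 -0.5111 0.7172 0.5451

o_n = [-0.4263, -0.4380, -1.8127]
J₁: ẑ×o_n = [0.4380, -0.4263, 0.0000], ω = ẑ
J2: z=[-0.1564, 0.9877, 0.0000] o=[0.6222, 0.0986, 0.0000] → [-1.7904, -0.2836, 1.1196, -0.1564, 0.9877, 0.0000]
J3: z=[-0.9494, -0.1504, 0.2756] o=[0.4008, 0.2457, -0.6825] → [0.3584, -1.3010, 0.5248, -0.9494, -0.1504, 0.2756]
J4: z=[0.2292, -0.9319, 0.2810] o=[-0.0934, -0.0427, -1.2359] → [0.6486, 0.0386, -0.4009, 0.2292, -0.9319, 0.2810]
J5: z=[0.2292, -0.9319, 0.2810] o=[-0.4452, -0.3009, -1.3426] → [0.4766, 0.1130, -0.0139, 0.2292, -0.9319, 0.2810]
V = J·q̇ = [0.0093, -0.8066, 0.2616, -0.5111, 0.7172, 0.5451]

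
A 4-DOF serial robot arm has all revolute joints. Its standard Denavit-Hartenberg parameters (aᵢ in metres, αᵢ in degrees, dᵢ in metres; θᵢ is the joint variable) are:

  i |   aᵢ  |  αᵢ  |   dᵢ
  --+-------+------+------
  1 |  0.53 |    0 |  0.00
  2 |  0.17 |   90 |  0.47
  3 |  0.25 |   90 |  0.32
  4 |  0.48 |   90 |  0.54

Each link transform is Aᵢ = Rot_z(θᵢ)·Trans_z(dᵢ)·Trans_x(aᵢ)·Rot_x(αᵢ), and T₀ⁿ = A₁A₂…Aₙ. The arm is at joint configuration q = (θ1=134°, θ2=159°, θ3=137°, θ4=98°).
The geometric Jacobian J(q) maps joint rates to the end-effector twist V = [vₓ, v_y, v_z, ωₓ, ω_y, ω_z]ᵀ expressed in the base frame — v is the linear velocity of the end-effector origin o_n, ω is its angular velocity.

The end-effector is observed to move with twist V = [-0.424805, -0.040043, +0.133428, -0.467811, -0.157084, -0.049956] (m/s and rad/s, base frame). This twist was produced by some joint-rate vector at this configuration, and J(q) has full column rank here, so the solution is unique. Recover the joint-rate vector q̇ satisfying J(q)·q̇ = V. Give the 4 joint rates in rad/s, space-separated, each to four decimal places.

o_n = [-0.9423, -0.3017, 0.9899]
J₁: ẑ×o_n = [0.3017, -0.9423, 0.0000], ω = ẑ
J2: z=[0.0000, 0.0000, 1.0000] o=[-0.3682, 0.3813, 0.0000] → [0.6829, -0.5741, 0.0000, 0.0000, 0.0000, 1.0000]
J3: z=[-0.9205, -0.3907, 0.0000] o=[-0.3017, 0.2248, 0.4700] → [-0.2031, 0.4785, 0.2343, -0.9205, -0.3907, 0.0000]
J4: z=[0.2665, -0.6278, 0.7314] o=[-0.6677, 0.2680, 0.6405] → [0.1973, -0.2939, -0.3242, 0.2665, -0.6278, 0.7314]
q̇ = J⁺·V = [0.8070, -0.8160, 0.4920, -0.0560]

0.8070 -0.8160 0.4920 -0.0560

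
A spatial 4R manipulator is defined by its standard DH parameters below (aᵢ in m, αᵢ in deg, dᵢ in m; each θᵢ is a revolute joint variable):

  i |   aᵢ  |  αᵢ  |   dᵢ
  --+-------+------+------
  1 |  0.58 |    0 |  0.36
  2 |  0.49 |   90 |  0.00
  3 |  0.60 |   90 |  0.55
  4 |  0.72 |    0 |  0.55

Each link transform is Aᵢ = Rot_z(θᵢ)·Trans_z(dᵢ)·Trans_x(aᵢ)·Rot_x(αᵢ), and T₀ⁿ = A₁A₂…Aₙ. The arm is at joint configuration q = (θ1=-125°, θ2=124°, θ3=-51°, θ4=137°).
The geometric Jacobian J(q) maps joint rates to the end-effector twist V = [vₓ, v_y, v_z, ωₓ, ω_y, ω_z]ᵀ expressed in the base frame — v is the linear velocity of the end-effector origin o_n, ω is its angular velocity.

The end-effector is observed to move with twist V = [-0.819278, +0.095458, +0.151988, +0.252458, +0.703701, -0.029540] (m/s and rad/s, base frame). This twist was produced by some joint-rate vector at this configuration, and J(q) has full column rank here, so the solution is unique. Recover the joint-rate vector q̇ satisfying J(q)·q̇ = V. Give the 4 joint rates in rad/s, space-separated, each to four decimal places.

-0.8270 0.6030 -0.7080 -0.3090

o_n = [-0.2421, -1.5179, -0.0432]
J₁: ẑ×o_n = [1.5179, -0.2421, 0.0000], ω = ẑ
J2: z=[0.0000, 0.0000, 1.0000] o=[-0.3327, -0.4751, 0.3600] → [1.0428, 0.0906, -0.0000, 0.0000, 0.0000, 1.0000]
J3: z=[-0.0175, -0.9998, 0.0000] o=[0.1573, -0.4837, 0.3600] → [0.4031, -0.0070, -0.3812, -0.0175, -0.9998, 0.0000]
J4: z=[-0.7770, 0.0136, -0.6293] o=[0.5252, -1.0402, -0.1063] → [-0.2998, 0.5319, 0.3816, -0.7770, 0.0136, -0.6293]
q̇ = J⁺·V = [-0.8270, 0.6030, -0.7080, -0.3090]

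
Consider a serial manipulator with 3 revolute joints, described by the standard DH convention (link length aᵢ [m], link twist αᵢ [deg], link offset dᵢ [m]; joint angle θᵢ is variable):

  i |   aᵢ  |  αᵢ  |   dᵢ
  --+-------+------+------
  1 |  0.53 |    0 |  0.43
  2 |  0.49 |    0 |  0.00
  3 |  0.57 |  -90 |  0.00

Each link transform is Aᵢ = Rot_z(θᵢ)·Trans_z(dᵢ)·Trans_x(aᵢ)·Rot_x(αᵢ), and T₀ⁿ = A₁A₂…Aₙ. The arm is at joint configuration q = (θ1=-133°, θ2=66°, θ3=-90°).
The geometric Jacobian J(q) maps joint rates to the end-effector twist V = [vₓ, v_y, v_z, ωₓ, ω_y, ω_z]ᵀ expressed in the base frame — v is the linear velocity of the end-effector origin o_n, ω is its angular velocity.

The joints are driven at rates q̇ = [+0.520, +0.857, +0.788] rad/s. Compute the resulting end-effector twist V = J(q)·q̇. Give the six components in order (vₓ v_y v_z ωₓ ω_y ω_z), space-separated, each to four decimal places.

o_n = [-0.6947, -1.0614, 0.4300]
J₁: ẑ×o_n = [1.0614, -0.6947, 0.0000], ω = ẑ
J2: z=[0.0000, 0.0000, 1.0000] o=[-0.3615, -0.3876, 0.4300] → [0.6738, -0.3332, 0.0000, 0.0000, 0.0000, 1.0000]
J3: z=[0.0000, 0.0000, 1.0000] o=[-0.1700, -0.8387, 0.4300] → [0.2227, -0.5247, 0.0000, 0.0000, 0.0000, 1.0000]
V = J·q̇ = [1.3048, -1.0603, 0.0000, 0.0000, 0.0000, 2.1650]

1.3048 -1.0603 0.0000 0.0000 0.0000 2.1650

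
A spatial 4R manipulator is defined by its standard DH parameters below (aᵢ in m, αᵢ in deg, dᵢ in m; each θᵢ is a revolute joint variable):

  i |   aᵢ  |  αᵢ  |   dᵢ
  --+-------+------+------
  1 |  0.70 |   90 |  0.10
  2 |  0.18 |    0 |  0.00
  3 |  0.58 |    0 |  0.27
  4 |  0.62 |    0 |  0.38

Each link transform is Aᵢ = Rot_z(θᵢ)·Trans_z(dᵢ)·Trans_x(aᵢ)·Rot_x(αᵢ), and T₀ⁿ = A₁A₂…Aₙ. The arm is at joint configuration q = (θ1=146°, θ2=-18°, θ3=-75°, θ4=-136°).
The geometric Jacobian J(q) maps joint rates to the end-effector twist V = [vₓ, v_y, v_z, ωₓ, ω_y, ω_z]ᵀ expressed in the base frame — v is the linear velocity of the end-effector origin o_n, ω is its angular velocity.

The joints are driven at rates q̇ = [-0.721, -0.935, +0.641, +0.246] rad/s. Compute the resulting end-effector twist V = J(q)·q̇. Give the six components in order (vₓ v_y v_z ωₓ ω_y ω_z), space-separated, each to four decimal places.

0.7292 -0.1143 -0.1316 -0.0268 -0.0398 -0.7210

o_n = [0.0036, 0.7816, -0.0669]
J₁: ẑ×o_n = [-0.7816, 0.0036, 0.0000], ω = ẑ
J2: z=[0.5592, 0.8290, 0.0000] o=[-0.5803, 0.3914, 0.1000] → [-0.1384, 0.0933, -0.2659, 0.5592, 0.8290, 0.0000]
J3: z=[0.5592, 0.8290, 0.0000] o=[-0.7222, 0.4872, 0.0444] → [-0.0923, 0.0622, -0.4371, 0.5592, 0.8290, 0.0000]
J4: z=[0.5592, 0.8290, 0.0000] o=[-0.5461, 0.6940, -0.5348] → [0.3879, -0.2617, -0.4068, 0.5592, 0.8290, 0.0000]
V = J·q̇ = [0.7292, -0.1143, -0.1316, -0.0268, -0.0398, -0.7210]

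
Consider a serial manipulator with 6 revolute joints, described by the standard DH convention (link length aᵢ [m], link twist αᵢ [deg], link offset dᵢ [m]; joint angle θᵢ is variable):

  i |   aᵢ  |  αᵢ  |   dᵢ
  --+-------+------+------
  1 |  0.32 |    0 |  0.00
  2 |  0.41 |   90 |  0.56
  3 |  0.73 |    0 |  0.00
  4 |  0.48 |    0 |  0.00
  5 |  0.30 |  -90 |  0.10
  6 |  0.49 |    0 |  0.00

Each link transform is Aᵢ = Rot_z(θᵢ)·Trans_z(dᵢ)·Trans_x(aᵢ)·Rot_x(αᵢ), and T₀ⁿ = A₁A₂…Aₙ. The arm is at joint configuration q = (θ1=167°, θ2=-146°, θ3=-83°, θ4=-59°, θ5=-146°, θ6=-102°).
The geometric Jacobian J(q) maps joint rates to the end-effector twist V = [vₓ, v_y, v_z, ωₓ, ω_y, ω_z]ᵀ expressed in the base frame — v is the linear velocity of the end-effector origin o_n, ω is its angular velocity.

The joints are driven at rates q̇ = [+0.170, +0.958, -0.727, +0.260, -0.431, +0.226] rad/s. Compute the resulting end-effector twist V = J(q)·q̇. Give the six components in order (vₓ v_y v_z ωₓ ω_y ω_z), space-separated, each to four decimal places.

0.1011 0.1857 0.1600 -0.5225 0.7613 1.1978

o_n = [0.0657, -0.4036, -0.2716]
J₁: ẑ×o_n = [0.4036, 0.0657, -0.0000], ω = ẑ
J2: z=[0.0000, 0.0000, 1.0000] o=[-0.3118, 0.0720, 0.0000] → [0.4756, 0.3775, -0.0000, 0.0000, 0.0000, 1.0000]
J3: z=[0.3584, -0.9336, 0.0000] o=[0.0710, 0.2189, 0.5600] → [0.7764, 0.2980, -0.2281, 0.3584, -0.9336, 0.0000]
J4: z=[0.3584, -0.9336, 0.0000] o=[0.1540, 0.2508, -0.1646] → [0.1000, 0.0384, -0.3170, 0.3584, -0.9336, 0.0000]
J5: z=[0.3584, -0.9336, 0.0000] o=[-0.1991, 0.1152, -0.4601] → [-0.1759, -0.0675, 0.0612, 0.3584, -0.9336, 0.0000]
J6: z=[-0.8879, -0.3408, 0.3090] o=[-0.0767, 0.0551, -0.1748] → [0.1748, -0.0420, 0.4558, -0.8879, -0.3408, 0.3090]
V = J·q̇ = [0.1011, 0.1857, 0.1600, -0.5225, 0.7613, 1.1978]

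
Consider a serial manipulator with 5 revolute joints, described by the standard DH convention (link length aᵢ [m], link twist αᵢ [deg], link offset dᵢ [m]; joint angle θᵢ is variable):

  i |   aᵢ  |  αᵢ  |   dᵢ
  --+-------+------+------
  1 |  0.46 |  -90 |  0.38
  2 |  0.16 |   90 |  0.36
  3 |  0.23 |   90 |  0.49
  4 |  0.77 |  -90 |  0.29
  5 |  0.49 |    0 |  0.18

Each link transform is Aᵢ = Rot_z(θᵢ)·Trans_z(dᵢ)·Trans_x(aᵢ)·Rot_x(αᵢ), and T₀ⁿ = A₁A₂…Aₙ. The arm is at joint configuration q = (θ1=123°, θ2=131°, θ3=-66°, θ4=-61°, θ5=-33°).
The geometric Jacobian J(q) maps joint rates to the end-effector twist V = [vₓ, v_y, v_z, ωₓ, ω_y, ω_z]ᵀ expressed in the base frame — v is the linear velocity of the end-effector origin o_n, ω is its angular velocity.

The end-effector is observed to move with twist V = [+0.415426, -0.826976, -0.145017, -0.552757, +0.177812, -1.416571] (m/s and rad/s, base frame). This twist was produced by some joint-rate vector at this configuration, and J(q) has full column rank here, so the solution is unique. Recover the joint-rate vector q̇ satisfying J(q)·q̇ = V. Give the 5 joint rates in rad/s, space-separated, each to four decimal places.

-0.4010 0.9430 0.6080 -0.1960 0.8210

o_n = [0.5752, 0.4794, 0.6474]
J₁: ẑ×o_n = [-0.4794, 0.5752, 0.0000], ω = ẑ
J2: z=[-0.8387, -0.5446, 0.0000] o=[-0.2505, 0.3858, 0.3800] → [-0.1456, 0.2243, 0.3712, -0.8387, -0.5446, 0.0000]
J3: z=[-0.4110, 0.6330, -0.6561] o=[-0.4953, 0.1017, 0.2592] → [0.4935, -0.5427, -0.8328, -0.4110, 0.6330, -0.6561]
J4: z=[0.0147, 0.7242, 0.6895] o=[-0.4871, 0.4748, -0.1328] → [0.5619, 0.7209, -0.7692, 0.0147, 0.7242, 0.6895]
J5: z=[0.5979, 0.5463, -0.5865] o=[0.1343, 0.3607, 0.3944] → [0.2078, -0.4099, -0.1699, 0.5979, 0.5463, -0.5865]
q̇ = J⁺·V = [-0.4010, 0.9430, 0.6080, -0.1960, 0.8210]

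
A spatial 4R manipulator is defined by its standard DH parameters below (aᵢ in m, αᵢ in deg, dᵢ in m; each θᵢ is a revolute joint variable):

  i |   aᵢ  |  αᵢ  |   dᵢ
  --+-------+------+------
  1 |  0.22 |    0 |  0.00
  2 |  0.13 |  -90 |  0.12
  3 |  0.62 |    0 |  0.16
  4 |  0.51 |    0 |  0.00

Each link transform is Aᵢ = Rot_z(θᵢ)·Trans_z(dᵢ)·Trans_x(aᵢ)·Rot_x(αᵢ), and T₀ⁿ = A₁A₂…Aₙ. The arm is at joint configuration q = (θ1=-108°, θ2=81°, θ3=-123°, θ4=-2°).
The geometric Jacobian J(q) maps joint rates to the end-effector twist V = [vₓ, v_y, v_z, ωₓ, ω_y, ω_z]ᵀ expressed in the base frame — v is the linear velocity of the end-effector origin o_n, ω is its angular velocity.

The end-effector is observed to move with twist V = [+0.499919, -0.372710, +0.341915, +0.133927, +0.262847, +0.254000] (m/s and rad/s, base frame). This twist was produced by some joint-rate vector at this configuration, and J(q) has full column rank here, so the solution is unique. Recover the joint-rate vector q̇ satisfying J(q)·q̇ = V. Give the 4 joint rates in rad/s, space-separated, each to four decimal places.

0.6370 -0.3830 0.7570 -0.4620

o_n = [-0.4410, 0.1604, 1.0577]
J₁: ẑ×o_n = [-0.1604, -0.4410, 0.0000], ω = ẑ
J2: z=[0.0000, 0.0000, 1.0000] o=[-0.0680, -0.2092, 0.0000] → [-0.3696, -0.3730, 0.0000, 0.0000, 0.0000, 1.0000]
J3: z=[0.4540, 0.8910, 0.0000] o=[0.0478, -0.2683, 0.1200] → [0.8355, -0.4257, 0.6302, 0.4540, 0.8910, 0.0000]
J4: z=[0.4540, 0.8910, 0.0000] o=[-0.1804, 0.0276, 0.6400] → [0.3722, -0.1897, 0.2925, 0.4540, 0.8910, 0.0000]
q̇ = J⁺·V = [0.6370, -0.3830, 0.7570, -0.4620]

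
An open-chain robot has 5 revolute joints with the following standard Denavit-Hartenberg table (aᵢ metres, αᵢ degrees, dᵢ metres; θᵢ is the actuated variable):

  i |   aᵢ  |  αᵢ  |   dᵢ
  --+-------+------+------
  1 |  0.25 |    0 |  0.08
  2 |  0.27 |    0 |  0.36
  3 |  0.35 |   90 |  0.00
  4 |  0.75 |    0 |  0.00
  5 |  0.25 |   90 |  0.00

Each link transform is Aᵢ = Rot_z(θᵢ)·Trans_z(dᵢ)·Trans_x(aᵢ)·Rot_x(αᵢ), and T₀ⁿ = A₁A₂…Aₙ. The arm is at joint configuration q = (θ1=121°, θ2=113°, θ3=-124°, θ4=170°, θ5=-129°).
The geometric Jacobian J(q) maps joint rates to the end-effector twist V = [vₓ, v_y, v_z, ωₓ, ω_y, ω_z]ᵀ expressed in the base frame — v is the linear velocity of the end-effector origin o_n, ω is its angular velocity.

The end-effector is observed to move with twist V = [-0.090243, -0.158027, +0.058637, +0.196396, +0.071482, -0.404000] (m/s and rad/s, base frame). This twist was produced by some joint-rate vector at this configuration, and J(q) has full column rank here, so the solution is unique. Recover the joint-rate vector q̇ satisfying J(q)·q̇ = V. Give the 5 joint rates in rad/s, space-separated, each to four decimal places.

o_n = [-0.2191, -0.1920, 0.7343]
J₁: ẑ×o_n = [0.1920, -0.2191, 0.0000], ω = ẑ
J2: z=[0.0000, 0.0000, 1.0000] o=[-0.1288, 0.2143, 0.0800] → [0.4063, -0.0903, 0.0000, 0.0000, 0.0000, 1.0000]
J3: z=[0.0000, 0.0000, 1.0000] o=[-0.2875, -0.0041, 0.4400] → [0.1879, 0.0684, -0.0000, 0.0000, 0.0000, 1.0000]
J4: z=[0.9397, 0.3420, 0.0000] o=[-0.4072, 0.3247, 0.4400] → [0.1006, -0.2765, -0.5499, 0.9397, 0.3420, 0.0000]
J5: z=[0.9397, 0.3420, 0.0000] o=[-0.1546, -0.3693, 0.5702] → [0.0561, -0.1541, 0.1887, 0.9397, 0.3420, 0.0000]
q̇ = J⁺·V = [0.4200, -0.1220, -0.7020, -0.0260, 0.2350]

0.4200 -0.1220 -0.7020 -0.0260 0.2350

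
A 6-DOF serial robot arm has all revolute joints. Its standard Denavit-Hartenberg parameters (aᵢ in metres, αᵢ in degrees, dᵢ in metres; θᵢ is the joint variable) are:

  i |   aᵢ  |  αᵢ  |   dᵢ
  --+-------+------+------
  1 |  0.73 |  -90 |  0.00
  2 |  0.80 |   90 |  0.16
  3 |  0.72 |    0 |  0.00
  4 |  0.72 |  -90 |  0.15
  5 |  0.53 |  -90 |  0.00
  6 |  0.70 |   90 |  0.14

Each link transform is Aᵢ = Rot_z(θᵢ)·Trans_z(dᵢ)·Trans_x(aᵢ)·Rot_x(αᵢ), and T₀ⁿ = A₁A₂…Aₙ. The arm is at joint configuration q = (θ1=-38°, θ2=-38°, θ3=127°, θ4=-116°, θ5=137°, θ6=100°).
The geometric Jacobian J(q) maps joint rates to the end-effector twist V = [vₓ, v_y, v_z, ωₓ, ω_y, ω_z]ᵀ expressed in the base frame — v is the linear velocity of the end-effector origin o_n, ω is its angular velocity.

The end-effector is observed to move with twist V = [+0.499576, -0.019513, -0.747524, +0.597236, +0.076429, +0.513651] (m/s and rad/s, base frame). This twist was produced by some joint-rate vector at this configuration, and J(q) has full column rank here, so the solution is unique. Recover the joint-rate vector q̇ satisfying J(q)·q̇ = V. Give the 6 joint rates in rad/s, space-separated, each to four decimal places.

o_n = [1.1701, -0.7613, 0.4830]
J₁: ẑ×o_n = [0.7613, 1.1701, -0.0000], ω = ẑ
J2: z=[0.6157, 0.7880, 0.0000] o=[0.5752, -0.4494, 0.0000] → [0.3806, -0.2974, -0.6607, 0.6157, 0.7880, 0.0000]
J3: z=[-0.4851, 0.3790, 0.7880] o=[1.1705, -0.7115, 0.4925] → [0.0356, -0.0050, 0.0243, -0.4851, 0.3790, 0.7880]
J4: z=[-0.4851, 0.3790, 0.7880] o=[1.2555, -0.0481, 0.2258] → [0.6595, 0.0575, 0.3783, -0.4851, 0.3790, 0.7880]
J5: z=[0.4859, 0.8661, -0.1175] o=[1.7062, -0.2259, 0.7791] → [-0.3193, 0.2068, 0.2042, 0.4859, 0.8661, -0.1175]
J6: z=[-0.8506, 0.4995, 0.1641] o=[1.5997, -0.2366, 0.2600] → [0.1975, 0.1192, 0.6609, -0.8506, 0.4995, 0.1641]
q̇ = J⁺·V = [0.2140, 0.5350, 0.1920, 0.3070, -0.2040, -0.7160]

0.2140 0.5350 0.1920 0.3070 -0.2040 -0.7160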